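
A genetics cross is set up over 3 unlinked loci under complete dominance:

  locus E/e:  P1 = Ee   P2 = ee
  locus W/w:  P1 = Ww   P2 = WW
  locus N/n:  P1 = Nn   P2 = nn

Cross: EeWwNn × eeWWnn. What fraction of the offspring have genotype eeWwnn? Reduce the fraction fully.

EeWwNn gametes: EWN×1, EWn×1, EwN×1, Ewn×1, eWN×1, eWn×1, ewN×1, ewn×1
eeWWnn gametes: eWn×8
EeWwNn×eeWWnn grid (8·8=64): EeWWNn=8 EeWWnn=8 EeWwNn=8 EeWwnn=8 eeWWNn=8 eeWWnn=8 eeWwNn=8 eeWwnn=8
eeWwnn hits 8/64; gcd=8; 8÷8/64÷8 = 1/8

P(eeWwnn) = 1/8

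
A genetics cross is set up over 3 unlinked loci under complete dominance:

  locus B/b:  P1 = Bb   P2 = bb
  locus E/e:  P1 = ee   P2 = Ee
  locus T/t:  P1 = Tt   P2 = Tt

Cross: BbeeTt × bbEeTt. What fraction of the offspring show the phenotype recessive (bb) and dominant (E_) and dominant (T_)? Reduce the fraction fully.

P(bb E_ T_) = 3/16

BbeeTt gametes: BeT×2, Bet×2, beT×2, bet×2
bbEeTt gametes: bET×2, bEt×2, beT×2, bet×2
BbeeTt×bbEeTt grid (8·8=64): BbEeTT=4 BbEeTt=8 BbEett=4 BbeeTT=4 BbeeTt=8 Bbeett=4 bbEeTT=4 bbEeTt=8 bbEett=4 bbeeTT=4 bbeeTt=8 bbeett=4
bb E_ T_ hits 12/64; gcd=4; 12÷4/64÷4 = 3/16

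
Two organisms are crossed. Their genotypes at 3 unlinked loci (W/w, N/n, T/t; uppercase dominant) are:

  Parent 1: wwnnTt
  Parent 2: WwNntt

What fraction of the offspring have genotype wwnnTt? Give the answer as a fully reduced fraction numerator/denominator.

wwnnTt gametes: wnT×4, wnt×4
WwNntt gametes: WNt×2, Wnt×2, wNt×2, wnt×2
wwnnTt×WwNntt grid (8·8=64): WwNnTt=8 WwNntt=8 WwnnTt=8 Wwnntt=8 wwNnTt=8 wwNntt=8 wwnnTt=8 wwnntt=8
wwnnTt hits 8/64; gcd=8; 8÷8/64÷8 = 1/8

P(wwnnTt) = 1/8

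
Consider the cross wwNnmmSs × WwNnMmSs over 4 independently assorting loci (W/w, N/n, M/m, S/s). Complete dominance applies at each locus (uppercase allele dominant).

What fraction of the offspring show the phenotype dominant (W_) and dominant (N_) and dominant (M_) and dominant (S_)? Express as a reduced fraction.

wwNnmmSs gametes: wNmS×4, wNms×4, wnmS×4, wnms×4
WwNnMmSs gametes: WNMS×1, WNMs×1, WNmS×1, WNms×1, WnMS×1, WnMs×1, WnmS×1, Wnms×1, wNMS×1, wNMs×1, wNmS×1, wNms×1, wnMS×1, wnMs×1, wnmS×1, wnms×1
wwNnmmSs×WwNnMmSs grid (16·16=256): WwNNMmSS=4 WwNNMmSs=8 WwNNMmss=4 WwNNmmSS=4 WwNNmmSs=8 WwNNmmss=4 WwNnMmSS=8 WwNnMmSs=16 WwNnMmss=8 WwNnmmSS=8 WwNnmmSs=16 WwNnmmss=8 WwnnMmSS=4 WwnnMmSs=8 WwnnMmss=4 WwnnmmSS=4 WwnnmmSs=8 Wwnnmmss=4 wwNNMmSS=4 wwNNMmSs=8 wwNNMmss=4 wwNNmmSS=4 wwNNmmSs=8 wwNNmmss=4 wwNnMmSS=8 wwNnMmSs=16 wwNnMmss=8 wwNnmmSS=8 wwNnmmSs=16 wwNnmmss=8 wwnnMmSS=4 wwnnMmSs=8 wwnnMmss=4 wwnnmmSS=4 wwnnmmSs=8 wwnnmmss=4
W_ N_ M_ S_ hits 36/256; gcd=4; 36÷4/256÷4 = 9/64

P(W_ N_ M_ S_) = 9/64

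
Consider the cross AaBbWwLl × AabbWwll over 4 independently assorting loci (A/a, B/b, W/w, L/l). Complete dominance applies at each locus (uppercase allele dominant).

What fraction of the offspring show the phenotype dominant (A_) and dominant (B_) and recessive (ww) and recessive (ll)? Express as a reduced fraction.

AaBbWwLl gametes: ABWL×1, ABWl×1, ABwL×1, ABwl×1, AbWL×1, AbWl×1, AbwL×1, Abwl×1, aBWL×1, aBWl×1, aBwL×1, aBwl×1, abWL×1, abWl×1, abwL×1, abwl×1
AabbWwll gametes: AbWl×4, Abwl×4, abWl×4, abwl×4
AaBbWwLl×AabbWwll grid (16·16=256): AABbWWLl=4 AABbWWll=4 AABbWwLl=8 AABbWwll=8 AABbwwLl=4 AABbwwll=4 AAbbWWLl=4 AAbbWWll=4 AAbbWwLl=8 AAbbWwll=8 AAbbwwLl=4 AAbbwwll=4 AaBbWWLl=8 AaBbWWll=8 AaBbWwLl=16 AaBbWwll=16 AaBbwwLl=8 AaBbwwll=8 AabbWWLl=8 AabbWWll=8 AabbWwLl=16 AabbWwll=16 AabbwwLl=8 Aabbwwll=8 aaBbWWLl=4 aaBbWWll=4 aaBbWwLl=8 aaBbWwll=8 aaBbwwLl=4 aaBbwwll=4 aabbWWLl=4 aabbWWll=4 aabbWwLl=8 aabbWwll=8 aabbwwLl=4 aabbwwll=4
A_ B_ ww ll hits 12/256; gcd=4; 12÷4/256÷4 = 3/64

P(A_ B_ ww ll) = 3/64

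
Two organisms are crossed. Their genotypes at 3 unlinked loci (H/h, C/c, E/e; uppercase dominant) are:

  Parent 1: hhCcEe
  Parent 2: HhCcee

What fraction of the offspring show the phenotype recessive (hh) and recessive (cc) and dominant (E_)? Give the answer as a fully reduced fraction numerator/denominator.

P(hh cc E_) = 1/16

hhCcEe gametes: hCE×2, hCe×2, hcE×2, hce×2
HhCcee gametes: HCe×2, Hce×2, hCe×2, hce×2
hhCcEe×HhCcee grid (8·8=64): HhCCEe=4 HhCCee=4 HhCcEe=8 HhCcee=8 HhccEe=4 Hhccee=4 hhCCEe=4 hhCCee=4 hhCcEe=8 hhCcee=8 hhccEe=4 hhccee=4
hh cc E_ hits 4/64; gcd=4; 4÷4/64÷4 = 1/16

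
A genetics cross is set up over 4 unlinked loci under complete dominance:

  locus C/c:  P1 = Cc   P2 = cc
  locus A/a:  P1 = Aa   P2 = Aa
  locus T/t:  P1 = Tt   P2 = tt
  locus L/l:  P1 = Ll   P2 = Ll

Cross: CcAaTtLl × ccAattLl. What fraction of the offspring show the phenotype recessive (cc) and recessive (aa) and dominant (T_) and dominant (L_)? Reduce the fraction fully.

P(cc aa T_ L_) = 3/64

CcAaTtLl gametes: CATL×1, CATl×1, CAtL×1, CAtl×1, CaTL×1, CaTl×1, CatL×1, Catl×1, cATL×1, cATl×1, cAtL×1, cAtl×1, caTL×1, caTl×1, catL×1, catl×1
ccAattLl gametes: cAtL×4, cAtl×4, catL×4, catl×4
CcAaTtLl×ccAattLl grid (16·16=256): CcAATtLL=4 CcAATtLl=8 CcAATtll=4 CcAAttLL=4 CcAAttLl=8 CcAAttll=4 CcAaTtLL=8 CcAaTtLl=16 CcAaTtll=8 CcAattLL=8 CcAattLl=16 CcAattll=8 CcaaTtLL=4 CcaaTtLl=8 CcaaTtll=4 CcaattLL=4 CcaattLl=8 Ccaattll=4 ccAATtLL=4 ccAATtLl=8 ccAATtll=4 ccAAttLL=4 ccAAttLl=8 ccAAttll=4 ccAaTtLL=8 ccAaTtLl=16 ccAaTtll=8 ccAattLL=8 ccAattLl=16 ccAattll=8 ccaaTtLL=4 ccaaTtLl=8 ccaaTtll=4 ccaattLL=4 ccaattLl=8 ccaattll=4
cc aa T_ L_ hits 12/256; gcd=4; 12÷4/256÷4 = 3/64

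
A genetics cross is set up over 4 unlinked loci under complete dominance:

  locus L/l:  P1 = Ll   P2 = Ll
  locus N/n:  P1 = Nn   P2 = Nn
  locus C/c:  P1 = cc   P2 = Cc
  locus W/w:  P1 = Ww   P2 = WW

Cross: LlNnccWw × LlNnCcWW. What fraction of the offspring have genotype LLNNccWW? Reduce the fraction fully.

LlNnccWw gametes: LNcW×2, LNcw×2, LncW×2, Lncw×2, lNcW×2, lNcw×2, lncW×2, lncw×2
LlNnCcWW gametes: LNCW×2, LNcW×2, LnCW×2, LncW×2, lNCW×2, lNcW×2, lnCW×2, lncW×2
LlNnccWw×LlNnCcWW grid (16·16=256): LLNNCcWW=4 LLNNCcWw=4 LLNNccWW=4 LLNNccWw=4 LLNnCcWW=8 LLNnCcWw=8 LLNnccWW=8 LLNnccWw=8 LLnnCcWW=4 LLnnCcWw=4 LLnnccWW=4 LLnnccWw=4 LlNNCcWW=8 LlNNCcWw=8 LlNNccWW=8 LlNNccWw=8 LlNnCcWW=16 LlNnCcWw=16 LlNnccWW=16 LlNnccWw=16 LlnnCcWW=8 LlnnCcWw=8 LlnnccWW=8 LlnnccWw=8 llNNCcWW=4 llNNCcWw=4 llNNccWW=4 llNNccWw=4 llNnCcWW=8 llNnCcWw=8 llNnccWW=8 llNnccWw=8 llnnCcWW=4 llnnCcWw=4 llnnccWW=4 llnnccWw=4
LLNNccWW hits 4/256; gcd=4; 4÷4/256÷4 = 1/64

P(LLNNccWW) = 1/64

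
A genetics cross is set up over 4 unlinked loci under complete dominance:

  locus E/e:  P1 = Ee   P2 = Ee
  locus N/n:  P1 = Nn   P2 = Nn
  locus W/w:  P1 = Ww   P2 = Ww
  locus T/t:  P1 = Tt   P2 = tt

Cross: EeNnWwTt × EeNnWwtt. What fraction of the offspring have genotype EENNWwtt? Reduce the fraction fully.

P(EENNWwtt) = 1/64

EeNnWwTt gametes: ENWT×1, ENWt×1, ENwT×1, ENwt×1, EnWT×1, EnWt×1, EnwT×1, Enwt×1, eNWT×1, eNWt×1, eNwT×1, eNwt×1, enWT×1, enWt×1, enwT×1, enwt×1
EeNnWwtt gametes: ENWt×2, ENwt×2, EnWt×2, Enwt×2, eNWt×2, eNwt×2, enWt×2, enwt×2
EeNnWwTt×EeNnWwtt grid (16·16=256): EENNWWTt=2 EENNWWtt=2 EENNWwTt=4 EENNWwtt=4 EENNwwTt=2 EENNwwtt=2 EENnWWTt=4 EENnWWtt=4 EENnWwTt=8 EENnWwtt=8 EENnwwTt=4 EENnwwtt=4 EEnnWWTt=2 EEnnWWtt=2 EEnnWwTt=4 EEnnWwtt=4 EEnnwwTt=2 EEnnwwtt=2 EeNNWWTt=4 EeNNWWtt=4 EeNNWwTt=8 EeNNWwtt=8 EeNNwwTt=4 EeNNwwtt=4 EeNnWWTt=8 EeNnWWtt=8 EeNnWwTt=16 EeNnWwtt=16 EeNnwwTt=8 EeNnwwtt=8 EennWWTt=4 EennWWtt=4 EennWwTt=8 EennWwtt=8 EennwwTt=4 Eennwwtt=4 eeNNWWTt=2 eeNNWWtt=2 eeNNWwTt=4 eeNNWwtt=4 eeNNwwTt=2 eeNNwwtt=2 eeNnWWTt=4 eeNnWWtt=4 eeNnWwTt=8 eeNnWwtt=8 eeNnwwTt=4 eeNnwwtt=4 eennWWTt=2 eennWWtt=2 eennWwTt=4 eennWwtt=4 eennwwTt=2 eennwwtt=2
EENNWwtt hits 4/256; gcd=4; 4÷4/256÷4 = 1/64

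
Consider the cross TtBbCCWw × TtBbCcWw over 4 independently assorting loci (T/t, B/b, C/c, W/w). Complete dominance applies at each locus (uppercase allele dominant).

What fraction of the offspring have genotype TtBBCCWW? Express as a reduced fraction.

TtBbCCWw gametes: TBCW×2, TBCw×2, TbCW×2, TbCw×2, tBCW×2, tBCw×2, tbCW×2, tbCw×2
TtBbCcWw gametes: TBCW×1, TBCw×1, TBcW×1, TBcw×1, TbCW×1, TbCw×1, TbcW×1, Tbcw×1, tBCW×1, tBCw×1, tBcW×1, tBcw×1, tbCW×1, tbCw×1, tbcW×1, tbcw×1
TtBbCCWw×TtBbCcWw grid (16·16=256): TTBBCCWW=2 TTBBCCWw=4 TTBBCCww=2 TTBBCcWW=2 TTBBCcWw=4 TTBBCcww=2 TTBbCCWW=4 TTBbCCWw=8 TTBbCCww=4 TTBbCcWW=4 TTBbCcWw=8 TTBbCcww=4 TTbbCCWW=2 TTbbCCWw=4 TTbbCCww=2 TTbbCcWW=2 TTbbCcWw=4 TTbbCcww=2 TtBBCCWW=4 TtBBCCWw=8 TtBBCCww=4 TtBBCcWW=4 TtBBCcWw=8 TtBBCcww=4 TtBbCCWW=8 TtBbCCWw=16 TtBbCCww=8 TtBbCcWW=8 TtBbCcWw=16 TtBbCcww=8 TtbbCCWW=4 TtbbCCWw=8 TtbbCCww=4 TtbbCcWW=4 TtbbCcWw=8 TtbbCcww=4 ttBBCCWW=2 ttBBCCWw=4 ttBBCCww=2 ttBBCcWW=2 ttBBCcWw=4 ttBBCcww=2 ttBbCCWW=4 ttBbCCWw=8 ttBbCCww=4 ttBbCcWW=4 ttBbCcWw=8 ttBbCcww=4 ttbbCCWW=2 ttbbCCWw=4 ttbbCCww=2 ttbbCcWW=2 ttbbCcWw=4 ttbbCcww=2
TtBBCCWW hits 4/256; gcd=4; 4÷4/256÷4 = 1/64

P(TtBBCCWW) = 1/64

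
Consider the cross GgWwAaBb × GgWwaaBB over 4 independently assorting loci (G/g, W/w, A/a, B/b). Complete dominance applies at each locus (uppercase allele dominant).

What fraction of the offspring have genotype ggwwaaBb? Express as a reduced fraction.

P(ggwwaaBb) = 1/64

GgWwAaBb gametes: GWAB×1, GWAb×1, GWaB×1, GWab×1, GwAB×1, GwAb×1, GwaB×1, Gwab×1, gWAB×1, gWAb×1, gWaB×1, gWab×1, gwAB×1, gwAb×1, gwaB×1, gwab×1
GgWwaaBB gametes: GWaB×4, GwaB×4, gWaB×4, gwaB×4
GgWwAaBb×GgWwaaBB grid (16·16=256): GGWWAaBB=4 GGWWAaBb=4 GGWWaaBB=4 GGWWaaBb=4 GGWwAaBB=8 GGWwAaBb=8 GGWwaaBB=8 GGWwaaBb=8 GGwwAaBB=4 GGwwAaBb=4 GGwwaaBB=4 GGwwaaBb=4 GgWWAaBB=8 GgWWAaBb=8 GgWWaaBB=8 GgWWaaBb=8 GgWwAaBB=16 GgWwAaBb=16 GgWwaaBB=16 GgWwaaBb=16 GgwwAaBB=8 GgwwAaBb=8 GgwwaaBB=8 GgwwaaBb=8 ggWWAaBB=4 ggWWAaBb=4 ggWWaaBB=4 ggWWaaBb=4 ggWwAaBB=8 ggWwAaBb=8 ggWwaaBB=8 ggWwaaBb=8 ggwwAaBB=4 ggwwAaBb=4 ggwwaaBB=4 ggwwaaBb=4
ggwwaaBb hits 4/256; gcd=4; 4÷4/256÷4 = 1/64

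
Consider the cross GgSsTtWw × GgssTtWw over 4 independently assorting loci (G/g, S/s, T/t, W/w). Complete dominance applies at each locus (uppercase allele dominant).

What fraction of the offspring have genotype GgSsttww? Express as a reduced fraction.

P(GgSsttww) = 1/64

GgSsTtWw gametes: GSTW×1, GSTw×1, GStW×1, GStw×1, GsTW×1, GsTw×1, GstW×1, Gstw×1, gSTW×1, gSTw×1, gStW×1, gStw×1, gsTW×1, gsTw×1, gstW×1, gstw×1
GgssTtWw gametes: GsTW×2, GsTw×2, GstW×2, Gstw×2, gsTW×2, gsTw×2, gstW×2, gstw×2
GgSsTtWw×GgssTtWw grid (16·16=256): GGSsTTWW=2 GGSsTTWw=4 GGSsTTww=2 GGSsTtWW=4 GGSsTtWw=8 GGSsTtww=4 GGSsttWW=2 GGSsttWw=4 GGSsttww=2 GGssTTWW=2 GGssTTWw=4 GGssTTww=2 GGssTtWW=4 GGssTtWw=8 GGssTtww=4 GGssttWW=2 GGssttWw=4 GGssttww=2 GgSsTTWW=4 GgSsTTWw=8 GgSsTTww=4 GgSsTtWW=8 GgSsTtWw=16 GgSsTtww=8 GgSsttWW=4 GgSsttWw=8 GgSsttww=4 GgssTTWW=4 GgssTTWw=8 GgssTTww=4 GgssTtWW=8 GgssTtWw=16 GgssTtww=8 GgssttWW=4 GgssttWw=8 Ggssttww=4 ggSsTTWW=2 ggSsTTWw=4 ggSsTTww=2 ggSsTtWW=4 ggSsTtWw=8 ggSsTtww=4 ggSsttWW=2 ggSsttWw=4 ggSsttww=2 ggssTTWW=2 ggssTTWw=4 ggssTTww=2 ggssTtWW=4 ggssTtWw=8 ggssTtww=4 ggssttWW=2 ggssttWw=4 ggssttww=2
GgSsttww hits 4/256; gcd=4; 4÷4/256÷4 = 1/64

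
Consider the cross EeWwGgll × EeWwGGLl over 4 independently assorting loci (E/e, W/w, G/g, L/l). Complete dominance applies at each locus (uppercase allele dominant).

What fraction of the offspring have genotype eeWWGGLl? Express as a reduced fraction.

P(eeWWGGLl) = 1/64

EeWwGgll gametes: EWGl×2, EWgl×2, EwGl×2, Ewgl×2, eWGl×2, eWgl×2, ewGl×2, ewgl×2
EeWwGGLl gametes: EWGL×2, EWGl×2, EwGL×2, EwGl×2, eWGL×2, eWGl×2, ewGL×2, ewGl×2
EeWwGgll×EeWwGGLl grid (16·16=256): EEWWGGLl=4 EEWWGGll=4 EEWWGgLl=4 EEWWGgll=4 EEWwGGLl=8 EEWwGGll=8 EEWwGgLl=8 EEWwGgll=8 EEwwGGLl=4 EEwwGGll=4 EEwwGgLl=4 EEwwGgll=4 EeWWGGLl=8 EeWWGGll=8 EeWWGgLl=8 EeWWGgll=8 EeWwGGLl=16 EeWwGGll=16 EeWwGgLl=16 EeWwGgll=16 EewwGGLl=8 EewwGGll=8 EewwGgLl=8 EewwGgll=8 eeWWGGLl=4 eeWWGGll=4 eeWWGgLl=4 eeWWGgll=4 eeWwGGLl=8 eeWwGGll=8 eeWwGgLl=8 eeWwGgll=8 eewwGGLl=4 eewwGGll=4 eewwGgLl=4 eewwGgll=4
eeWWGGLl hits 4/256; gcd=4; 4÷4/256÷4 = 1/64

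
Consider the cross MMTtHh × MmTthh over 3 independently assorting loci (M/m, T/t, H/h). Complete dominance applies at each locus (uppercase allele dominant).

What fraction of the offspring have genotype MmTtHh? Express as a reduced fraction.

P(MmTtHh) = 1/8

MMTtHh gametes: MTH×2, MTh×2, MtH×2, Mth×2
MmTthh gametes: MTh×2, Mth×2, mTh×2, mth×2
MMTtHh×MmTthh grid (8·8=64): MMTTHh=4 MMTThh=4 MMTtHh=8 MMTthh=8 MMttHh=4 MMtthh=4 MmTTHh=4 MmTThh=4 MmTtHh=8 MmTthh=8 MmttHh=4 Mmtthh=4
MmTtHh hits 8/64; gcd=8; 8÷8/64÷8 = 1/8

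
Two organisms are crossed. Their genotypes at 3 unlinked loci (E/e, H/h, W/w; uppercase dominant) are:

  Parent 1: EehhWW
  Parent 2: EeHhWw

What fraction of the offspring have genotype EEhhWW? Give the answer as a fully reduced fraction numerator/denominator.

EehhWW gametes: EhW×4, ehW×4
EeHhWw gametes: EHW×1, EHw×1, EhW×1, Ehw×1, eHW×1, eHw×1, ehW×1, ehw×1
EehhWW×EeHhWw grid (8·8=64): EEHhWW=4 EEHhWw=4 EEhhWW=4 EEhhWw=4 EeHhWW=8 EeHhWw=8 EehhWW=8 EehhWw=8 eeHhWW=4 eeHhWw=4 eehhWW=4 eehhWw=4
EEhhWW hits 4/64; gcd=4; 4÷4/64÷4 = 1/16

P(EEhhWW) = 1/16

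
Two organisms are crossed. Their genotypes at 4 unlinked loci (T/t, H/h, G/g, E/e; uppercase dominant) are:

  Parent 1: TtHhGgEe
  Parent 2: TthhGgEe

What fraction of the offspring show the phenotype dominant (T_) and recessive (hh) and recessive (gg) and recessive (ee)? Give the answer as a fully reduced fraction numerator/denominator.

TtHhGgEe gametes: THGE×1, THGe×1, THgE×1, THge×1, ThGE×1, ThGe×1, ThgE×1, Thge×1, tHGE×1, tHGe×1, tHgE×1, tHge×1, thGE×1, thGe×1, thgE×1, thge×1
TthhGgEe gametes: ThGE×2, ThGe×2, ThgE×2, Thge×2, thGE×2, thGe×2, thgE×2, thge×2
TtHhGgEe×TthhGgEe grid (16·16=256): TTHhGGEE=2 TTHhGGEe=4 TTHhGGee=2 TTHhGgEE=4 TTHhGgEe=8 TTHhGgee=4 TTHhggEE=2 TTHhggEe=4 TTHhggee=2 TThhGGEE=2 TThhGGEe=4 TThhGGee=2 TThhGgEE=4 TThhGgEe=8 TThhGgee=4 TThhggEE=2 TThhggEe=4 TThhggee=2 TtHhGGEE=4 TtHhGGEe=8 TtHhGGee=4 TtHhGgEE=8 TtHhGgEe=16 TtHhGgee=8 TtHhggEE=4 TtHhggEe=8 TtHhggee=4 TthhGGEE=4 TthhGGEe=8 TthhGGee=4 TthhGgEE=8 TthhGgEe=16 TthhGgee=8 TthhggEE=4 TthhggEe=8 Tthhggee=4 ttHhGGEE=2 ttHhGGEe=4 ttHhGGee=2 ttHhGgEE=4 ttHhGgEe=8 ttHhGgee=4 ttHhggEE=2 ttHhggEe=4 ttHhggee=2 tthhGGEE=2 tthhGGEe=4 tthhGGee=2 tthhGgEE=4 tthhGgEe=8 tthhGgee=4 tthhggEE=2 tthhggEe=4 tthhggee=2
T_ hh gg ee hits 6/256; gcd=2; 6÷2/256÷2 = 3/128

P(T_ hh gg ee) = 3/128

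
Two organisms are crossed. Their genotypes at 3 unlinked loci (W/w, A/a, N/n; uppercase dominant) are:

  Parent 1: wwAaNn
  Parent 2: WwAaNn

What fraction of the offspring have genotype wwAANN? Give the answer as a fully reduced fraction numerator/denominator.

P(wwAANN) = 1/32

wwAaNn gametes: wAN×2, wAn×2, waN×2, wan×2
WwAaNn gametes: WAN×1, WAn×1, WaN×1, Wan×1, wAN×1, wAn×1, waN×1, wan×1
wwAaNn×WwAaNn grid (8·8=64): WwAANN=2 WwAANn=4 WwAAnn=2 WwAaNN=4 WwAaNn=8 WwAann=4 WwaaNN=2 WwaaNn=4 Wwaann=2 wwAANN=2 wwAANn=4 wwAAnn=2 wwAaNN=4 wwAaNn=8 wwAann=4 wwaaNN=2 wwaaNn=4 wwaann=2
wwAANN hits 2/64; gcd=2; 2÷2/64÷2 = 1/32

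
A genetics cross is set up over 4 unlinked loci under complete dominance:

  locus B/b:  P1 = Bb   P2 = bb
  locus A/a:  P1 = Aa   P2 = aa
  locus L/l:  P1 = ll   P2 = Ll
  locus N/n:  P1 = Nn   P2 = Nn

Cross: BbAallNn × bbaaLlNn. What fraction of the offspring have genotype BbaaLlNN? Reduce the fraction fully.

P(BbaaLlNN) = 1/32

BbAallNn gametes: BAlN×2, BAln×2, BalN×2, Baln×2, bAlN×2, bAln×2, balN×2, baln×2
bbaaLlNn gametes: baLN×4, baLn×4, balN×4, baln×4
BbAallNn×bbaaLlNn grid (16·16=256): BbAaLlNN=8 BbAaLlNn=16 BbAaLlnn=8 BbAallNN=8 BbAallNn=16 BbAallnn=8 BbaaLlNN=8 BbaaLlNn=16 BbaaLlnn=8 BbaallNN=8 BbaallNn=16 Bbaallnn=8 bbAaLlNN=8 bbAaLlNn=16 bbAaLlnn=8 bbAallNN=8 bbAallNn=16 bbAallnn=8 bbaaLlNN=8 bbaaLlNn=16 bbaaLlnn=8 bbaallNN=8 bbaallNn=16 bbaallnn=8
BbaaLlNN hits 8/256; gcd=8; 8÷8/256÷8 = 1/32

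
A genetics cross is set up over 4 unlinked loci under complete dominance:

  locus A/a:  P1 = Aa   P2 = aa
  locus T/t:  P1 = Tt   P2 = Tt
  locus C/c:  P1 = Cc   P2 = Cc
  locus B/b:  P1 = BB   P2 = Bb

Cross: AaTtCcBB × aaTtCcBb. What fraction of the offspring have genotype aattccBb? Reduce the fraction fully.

P(aattccBb) = 1/64

AaTtCcBB gametes: ATCB×2, ATcB×2, AtCB×2, AtcB×2, aTCB×2, aTcB×2, atCB×2, atcB×2
aaTtCcBb gametes: aTCB×2, aTCb×2, aTcB×2, aTcb×2, atCB×2, atCb×2, atcB×2, atcb×2
AaTtCcBB×aaTtCcBb grid (16·16=256): AaTTCCBB=4 AaTTCCBb=4 AaTTCcBB=8 AaTTCcBb=8 AaTTccBB=4 AaTTccBb=4 AaTtCCBB=8 AaTtCCBb=8 AaTtCcBB=16 AaTtCcBb=16 AaTtccBB=8 AaTtccBb=8 AattCCBB=4 AattCCBb=4 AattCcBB=8 AattCcBb=8 AattccBB=4 AattccBb=4 aaTTCCBB=4 aaTTCCBb=4 aaTTCcBB=8 aaTTCcBb=8 aaTTccBB=4 aaTTccBb=4 aaTtCCBB=8 aaTtCCBb=8 aaTtCcBB=16 aaTtCcBb=16 aaTtccBB=8 aaTtccBb=8 aattCCBB=4 aattCCBb=4 aattCcBB=8 aattCcBb=8 aattccBB=4 aattccBb=4
aattccBb hits 4/256; gcd=4; 4÷4/256÷4 = 1/64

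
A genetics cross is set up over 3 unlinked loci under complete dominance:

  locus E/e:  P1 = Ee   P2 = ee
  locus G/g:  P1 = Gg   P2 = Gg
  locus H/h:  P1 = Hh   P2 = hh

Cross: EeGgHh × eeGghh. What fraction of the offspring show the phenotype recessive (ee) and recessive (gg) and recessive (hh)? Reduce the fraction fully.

EeGgHh gametes: EGH×1, EGh×1, EgH×1, Egh×1, eGH×1, eGh×1, egH×1, egh×1
eeGghh gametes: eGh×4, egh×4
EeGgHh×eeGghh grid (8·8=64): EeGGHh=4 EeGGhh=4 EeGgHh=8 EeGghh=8 EeggHh=4 Eegghh=4 eeGGHh=4 eeGGhh=4 eeGgHh=8 eeGghh=8 eeggHh=4 eegghh=4
ee gg hh hits 4/64; gcd=4; 4÷4/64÷4 = 1/16

P(ee gg hh) = 1/16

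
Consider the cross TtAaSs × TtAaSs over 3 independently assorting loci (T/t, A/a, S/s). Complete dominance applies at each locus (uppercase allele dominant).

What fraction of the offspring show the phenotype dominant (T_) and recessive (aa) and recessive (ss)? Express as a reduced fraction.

TtAaSs gametes: TAS×1, TAs×1, TaS×1, Tas×1, tAS×1, tAs×1, taS×1, tas×1
TtAaSs gametes: TAS×1, TAs×1, TaS×1, Tas×1, tAS×1, tAs×1, taS×1, tas×1
TtAaSs×TtAaSs grid (8·8=64): TTAASS=1 TTAASs=2 TTAAss=1 TTAaSS=2 TTAaSs=4 TTAass=2 TTaaSS=1 TTaaSs=2 TTaass=1 TtAASS=2 TtAASs=4 TtAAss=2 TtAaSS=4 TtAaSs=8 TtAass=4 TtaaSS=2 TtaaSs=4 Ttaass=2 ttAASS=1 ttAASs=2 ttAAss=1 ttAaSS=2 ttAaSs=4 ttAass=2 ttaaSS=1 ttaaSs=2 ttaass=1
T_ aa ss hits 3/64; gcd=1; 3÷1/64÷1 = 3/64

P(T_ aa ss) = 3/64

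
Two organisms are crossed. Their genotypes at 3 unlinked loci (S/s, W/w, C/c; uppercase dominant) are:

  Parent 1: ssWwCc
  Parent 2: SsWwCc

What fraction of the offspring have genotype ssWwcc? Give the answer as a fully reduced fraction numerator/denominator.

ssWwCc gametes: sWC×2, sWc×2, swC×2, swc×2
SsWwCc gametes: SWC×1, SWc×1, SwC×1, Swc×1, sWC×1, sWc×1, swC×1, swc×1
ssWwCc×SsWwCc grid (8·8=64): SsWWCC=2 SsWWCc=4 SsWWcc=2 SsWwCC=4 SsWwCc=8 SsWwcc=4 SswwCC=2 SswwCc=4 Sswwcc=2 ssWWCC=2 ssWWCc=4 ssWWcc=2 ssWwCC=4 ssWwCc=8 ssWwcc=4 sswwCC=2 sswwCc=4 sswwcc=2
ssWwcc hits 4/64; gcd=4; 4÷4/64÷4 = 1/16

P(ssWwcc) = 1/16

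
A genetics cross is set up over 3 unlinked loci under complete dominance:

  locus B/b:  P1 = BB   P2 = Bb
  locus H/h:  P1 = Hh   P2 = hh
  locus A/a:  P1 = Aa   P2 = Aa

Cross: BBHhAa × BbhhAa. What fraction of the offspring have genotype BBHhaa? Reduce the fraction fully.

P(BBHhaa) = 1/16

BBHhAa gametes: BHA×2, BHa×2, BhA×2, Bha×2
BbhhAa gametes: BhA×2, Bha×2, bhA×2, bha×2
BBHhAa×BbhhAa grid (8·8=64): BBHhAA=4 BBHhAa=8 BBHhaa=4 BBhhAA=4 BBhhAa=8 BBhhaa=4 BbHhAA=4 BbHhAa=8 BbHhaa=4 BbhhAA=4 BbhhAa=8 Bbhhaa=4
BBHhaa hits 4/64; gcd=4; 4÷4/64÷4 = 1/16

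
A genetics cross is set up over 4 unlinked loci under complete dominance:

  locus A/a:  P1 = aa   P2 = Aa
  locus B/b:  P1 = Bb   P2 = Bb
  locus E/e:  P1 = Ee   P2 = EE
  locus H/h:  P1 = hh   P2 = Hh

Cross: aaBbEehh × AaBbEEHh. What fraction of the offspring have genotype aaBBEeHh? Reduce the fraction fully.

P(aaBBEeHh) = 1/32

aaBbEehh gametes: aBEh×4, aBeh×4, abEh×4, abeh×4
AaBbEEHh gametes: ABEH×2, ABEh×2, AbEH×2, AbEh×2, aBEH×2, aBEh×2, abEH×2, abEh×2
aaBbEehh×AaBbEEHh grid (16·16=256): AaBBEEHh=8 AaBBEEhh=8 AaBBEeHh=8 AaBBEehh=8 AaBbEEHh=16 AaBbEEhh=16 AaBbEeHh=16 AaBbEehh=16 AabbEEHh=8 AabbEEhh=8 AabbEeHh=8 AabbEehh=8 aaBBEEHh=8 aaBBEEhh=8 aaBBEeHh=8 aaBBEehh=8 aaBbEEHh=16 aaBbEEhh=16 aaBbEeHh=16 aaBbEehh=16 aabbEEHh=8 aabbEEhh=8 aabbEeHh=8 aabbEehh=8
aaBBEeHh hits 8/256; gcd=8; 8÷8/256÷8 = 1/32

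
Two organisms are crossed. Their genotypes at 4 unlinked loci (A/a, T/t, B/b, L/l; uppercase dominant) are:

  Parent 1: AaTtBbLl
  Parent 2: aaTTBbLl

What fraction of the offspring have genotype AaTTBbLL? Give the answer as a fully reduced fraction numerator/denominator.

AaTtBbLl gametes: ATBL×1, ATBl×1, ATbL×1, ATbl×1, AtBL×1, AtBl×1, AtbL×1, Atbl×1, aTBL×1, aTBl×1, aTbL×1, aTbl×1, atBL×1, atBl×1, atbL×1, atbl×1
aaTTBbLl gametes: aTBL×4, aTBl×4, aTbL×4, aTbl×4
AaTtBbLl×aaTTBbLl grid (16·16=256): AaTTBBLL=4 AaTTBBLl=8 AaTTBBll=4 AaTTBbLL=8 AaTTBbLl=16 AaTTBbll=8 AaTTbbLL=4 AaTTbbLl=8 AaTTbbll=4 AaTtBBLL=4 AaTtBBLl=8 AaTtBBll=4 AaTtBbLL=8 AaTtBbLl=16 AaTtBbll=8 AaTtbbLL=4 AaTtbbLl=8 AaTtbbll=4 aaTTBBLL=4 aaTTBBLl=8 aaTTBBll=4 aaTTBbLL=8 aaTTBbLl=16 aaTTBbll=8 aaTTbbLL=4 aaTTbbLl=8 aaTTbbll=4 aaTtBBLL=4 aaTtBBLl=8 aaTtBBll=4 aaTtBbLL=8 aaTtBbLl=16 aaTtBbll=8 aaTtbbLL=4 aaTtbbLl=8 aaTtbbll=4
AaTTBbLL hits 8/256; gcd=8; 8÷8/256÷8 = 1/32

P(AaTTBbLL) = 1/32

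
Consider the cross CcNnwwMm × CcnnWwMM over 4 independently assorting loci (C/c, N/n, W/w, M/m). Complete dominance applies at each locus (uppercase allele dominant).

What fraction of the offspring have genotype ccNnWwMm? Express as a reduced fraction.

CcNnwwMm gametes: CNwM×2, CNwm×2, CnwM×2, Cnwm×2, cNwM×2, cNwm×2, cnwM×2, cnwm×2
CcnnWwMM gametes: CnWM×4, CnwM×4, cnWM×4, cnwM×4
CcNnwwMm×CcnnWwMM grid (16·16=256): CCNnWwMM=8 CCNnWwMm=8 CCNnwwMM=8 CCNnwwMm=8 CCnnWwMM=8 CCnnWwMm=8 CCnnwwMM=8 CCnnwwMm=8 CcNnWwMM=16 CcNnWwMm=16 CcNnwwMM=16 CcNnwwMm=16 CcnnWwMM=16 CcnnWwMm=16 CcnnwwMM=16 CcnnwwMm=16 ccNnWwMM=8 ccNnWwMm=8 ccNnwwMM=8 ccNnwwMm=8 ccnnWwMM=8 ccnnWwMm=8 ccnnwwMM=8 ccnnwwMm=8
ccNnWwMm hits 8/256; gcd=8; 8÷8/256÷8 = 1/32

P(ccNnWwMm) = 1/32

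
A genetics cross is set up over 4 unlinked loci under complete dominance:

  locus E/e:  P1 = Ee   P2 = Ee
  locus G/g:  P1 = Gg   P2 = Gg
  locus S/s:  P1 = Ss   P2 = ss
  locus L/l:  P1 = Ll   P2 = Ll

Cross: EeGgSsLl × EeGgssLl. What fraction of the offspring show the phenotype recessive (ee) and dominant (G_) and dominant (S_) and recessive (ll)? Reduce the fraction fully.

EeGgSsLl gametes: EGSL×1, EGSl×1, EGsL×1, EGsl×1, EgSL×1, EgSl×1, EgsL×1, Egsl×1, eGSL×1, eGSl×1, eGsL×1, eGsl×1, egSL×1, egSl×1, egsL×1, egsl×1
EeGgssLl gametes: EGsL×2, EGsl×2, EgsL×2, Egsl×2, eGsL×2, eGsl×2, egsL×2, egsl×2
EeGgSsLl×EeGgssLl grid (16·16=256): EEGGSsLL=2 EEGGSsLl=4 EEGGSsll=2 EEGGssLL=2 EEGGssLl=4 EEGGssll=2 EEGgSsLL=4 EEGgSsLl=8 EEGgSsll=4 EEGgssLL=4 EEGgssLl=8 EEGgssll=4 EEggSsLL=2 EEggSsLl=4 EEggSsll=2 EEggssLL=2 EEggssLl=4 EEggssll=2 EeGGSsLL=4 EeGGSsLl=8 EeGGSsll=4 EeGGssLL=4 EeGGssLl=8 EeGGssll=4 EeGgSsLL=8 EeGgSsLl=16 EeGgSsll=8 EeGgssLL=8 EeGgssLl=16 EeGgssll=8 EeggSsLL=4 EeggSsLl=8 EeggSsll=4 EeggssLL=4 EeggssLl=8 Eeggssll=4 eeGGSsLL=2 eeGGSsLl=4 eeGGSsll=2 eeGGssLL=2 eeGGssLl=4 eeGGssll=2 eeGgSsLL=4 eeGgSsLl=8 eeGgSsll=4 eeGgssLL=4 eeGgssLl=8 eeGgssll=4 eeggSsLL=2 eeggSsLl=4 eeggSsll=2 eeggssLL=2 eeggssLl=4 eeggssll=2
ee G_ S_ ll hits 6/256; gcd=2; 6÷2/256÷2 = 3/128

P(ee G_ S_ ll) = 3/128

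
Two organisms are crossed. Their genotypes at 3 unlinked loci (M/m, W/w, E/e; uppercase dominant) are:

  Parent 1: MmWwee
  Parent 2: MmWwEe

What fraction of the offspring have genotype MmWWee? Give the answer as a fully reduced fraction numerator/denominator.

P(MmWWee) = 1/16

MmWwee gametes: MWe×2, Mwe×2, mWe×2, mwe×2
MmWwEe gametes: MWE×1, MWe×1, MwE×1, Mwe×1, mWE×1, mWe×1, mwE×1, mwe×1
MmWwee×MmWwEe grid (8·8=64): MMWWEe=2 MMWWee=2 MMWwEe=4 MMWwee=4 MMwwEe=2 MMwwee=2 MmWWEe=4 MmWWee=4 MmWwEe=8 MmWwee=8 MmwwEe=4 Mmwwee=4 mmWWEe=2 mmWWee=2 mmWwEe=4 mmWwee=4 mmwwEe=2 mmwwee=2
MmWWee hits 4/64; gcd=4; 4÷4/64÷4 = 1/16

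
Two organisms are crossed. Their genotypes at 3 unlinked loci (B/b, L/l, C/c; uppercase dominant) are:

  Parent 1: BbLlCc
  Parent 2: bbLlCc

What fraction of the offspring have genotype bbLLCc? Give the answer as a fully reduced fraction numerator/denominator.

P(bbLLCc) = 1/16

BbLlCc gametes: BLC×1, BLc×1, BlC×1, Blc×1, bLC×1, bLc×1, blC×1, blc×1
bbLlCc gametes: bLC×2, bLc×2, blC×2, blc×2
BbLlCc×bbLlCc grid (8·8=64): BbLLCC=2 BbLLCc=4 BbLLcc=2 BbLlCC=4 BbLlCc=8 BbLlcc=4 BbllCC=2 BbllCc=4 Bbllcc=2 bbLLCC=2 bbLLCc=4 bbLLcc=2 bbLlCC=4 bbLlCc=8 bbLlcc=4 bbllCC=2 bbllCc=4 bbllcc=2
bbLLCc hits 4/64; gcd=4; 4÷4/64÷4 = 1/16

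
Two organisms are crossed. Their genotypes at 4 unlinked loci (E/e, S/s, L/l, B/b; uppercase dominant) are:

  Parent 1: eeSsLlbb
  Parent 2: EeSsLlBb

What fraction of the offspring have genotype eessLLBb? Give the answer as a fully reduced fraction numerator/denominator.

eeSsLlbb gametes: eSLb×4, eSlb×4, esLb×4, eslb×4
EeSsLlBb gametes: ESLB×1, ESLb×1, ESlB×1, ESlb×1, EsLB×1, EsLb×1, EslB×1, Eslb×1, eSLB×1, eSLb×1, eSlB×1, eSlb×1, esLB×1, esLb×1, eslB×1, eslb×1
eeSsLlbb×EeSsLlBb grid (16·16=256): EeSSLLBb=4 EeSSLLbb=4 EeSSLlBb=8 EeSSLlbb=8 EeSSllBb=4 EeSSllbb=4 EeSsLLBb=8 EeSsLLbb=8 EeSsLlBb=16 EeSsLlbb=16 EeSsllBb=8 EeSsllbb=8 EessLLBb=4 EessLLbb=4 EessLlBb=8 EessLlbb=8 EessllBb=4 Eessllbb=4 eeSSLLBb=4 eeSSLLbb=4 eeSSLlBb=8 eeSSLlbb=8 eeSSllBb=4 eeSSllbb=4 eeSsLLBb=8 eeSsLLbb=8 eeSsLlBb=16 eeSsLlbb=16 eeSsllBb=8 eeSsllbb=8 eessLLBb=4 eessLLbb=4 eessLlBb=8 eessLlbb=8 eessllBb=4 eessllbb=4
eessLLBb hits 4/256; gcd=4; 4÷4/256÷4 = 1/64

P(eessLLBb) = 1/64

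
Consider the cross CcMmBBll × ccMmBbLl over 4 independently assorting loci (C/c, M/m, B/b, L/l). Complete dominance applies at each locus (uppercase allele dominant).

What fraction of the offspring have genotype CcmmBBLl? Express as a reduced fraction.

P(CcmmBBLl) = 1/32

CcMmBBll gametes: CMBl×4, CmBl×4, cMBl×4, cmBl×4
ccMmBbLl gametes: cMBL×2, cMBl×2, cMbL×2, cMbl×2, cmBL×2, cmBl×2, cmbL×2, cmbl×2
CcMmBBll×ccMmBbLl grid (16·16=256): CcMMBBLl=8 CcMMBBll=8 CcMMBbLl=8 CcMMBbll=8 CcMmBBLl=16 CcMmBBll=16 CcMmBbLl=16 CcMmBbll=16 CcmmBBLl=8 CcmmBBll=8 CcmmBbLl=8 CcmmBbll=8 ccMMBBLl=8 ccMMBBll=8 ccMMBbLl=8 ccMMBbll=8 ccMmBBLl=16 ccMmBBll=16 ccMmBbLl=16 ccMmBbll=16 ccmmBBLl=8 ccmmBBll=8 ccmmBbLl=8 ccmmBbll=8
CcmmBBLl hits 8/256; gcd=8; 8÷8/256÷8 = 1/32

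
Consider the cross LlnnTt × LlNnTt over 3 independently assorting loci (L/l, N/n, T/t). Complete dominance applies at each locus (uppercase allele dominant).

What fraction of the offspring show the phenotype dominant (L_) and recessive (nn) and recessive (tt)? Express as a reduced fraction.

LlnnTt gametes: LnT×2, Lnt×2, lnT×2, lnt×2
LlNnTt gametes: LNT×1, LNt×1, LnT×1, Lnt×1, lNT×1, lNt×1, lnT×1, lnt×1
LlnnTt×LlNnTt grid (8·8=64): LLNnTT=2 LLNnTt=4 LLNntt=2 LLnnTT=2 LLnnTt=4 LLnntt=2 LlNnTT=4 LlNnTt=8 LlNntt=4 LlnnTT=4 LlnnTt=8 Llnntt=4 llNnTT=2 llNnTt=4 llNntt=2 llnnTT=2 llnnTt=4 llnntt=2
L_ nn tt hits 6/64; gcd=2; 6÷2/64÷2 = 3/32

P(L_ nn tt) = 3/32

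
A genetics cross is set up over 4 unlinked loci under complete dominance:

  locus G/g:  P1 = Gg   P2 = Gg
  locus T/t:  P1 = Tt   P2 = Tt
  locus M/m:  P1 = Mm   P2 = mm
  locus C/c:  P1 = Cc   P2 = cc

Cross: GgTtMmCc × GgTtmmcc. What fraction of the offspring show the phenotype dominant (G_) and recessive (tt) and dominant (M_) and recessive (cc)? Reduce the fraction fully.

GgTtMmCc gametes: GTMC×1, GTMc×1, GTmC×1, GTmc×1, GtMC×1, GtMc×1, GtmC×1, Gtmc×1, gTMC×1, gTMc×1, gTmC×1, gTmc×1, gtMC×1, gtMc×1, gtmC×1, gtmc×1
GgTtmmcc gametes: GTmc×4, Gtmc×4, gTmc×4, gtmc×4
GgTtMmCc×GgTtmmcc grid (16·16=256): GGTTMmCc=4 GGTTMmcc=4 GGTTmmCc=4 GGTTmmcc=4 GGTtMmCc=8 GGTtMmcc=8 GGTtmmCc=8 GGTtmmcc=8 GGttMmCc=4 GGttMmcc=4 GGttmmCc=4 GGttmmcc=4 GgTTMmCc=8 GgTTMmcc=8 GgTTmmCc=8 GgTTmmcc=8 GgTtMmCc=16 GgTtMmcc=16 GgTtmmCc=16 GgTtmmcc=16 GgttMmCc=8 GgttMmcc=8 GgttmmCc=8 Ggttmmcc=8 ggTTMmCc=4 ggTTMmcc=4 ggTTmmCc=4 ggTTmmcc=4 ggTtMmCc=8 ggTtMmcc=8 ggTtmmCc=8 ggTtmmcc=8 ggttMmCc=4 ggttMmcc=4 ggttmmCc=4 ggttmmcc=4
G_ tt M_ cc hits 12/256; gcd=4; 12÷4/256÷4 = 3/64

P(G_ tt M_ cc) = 3/64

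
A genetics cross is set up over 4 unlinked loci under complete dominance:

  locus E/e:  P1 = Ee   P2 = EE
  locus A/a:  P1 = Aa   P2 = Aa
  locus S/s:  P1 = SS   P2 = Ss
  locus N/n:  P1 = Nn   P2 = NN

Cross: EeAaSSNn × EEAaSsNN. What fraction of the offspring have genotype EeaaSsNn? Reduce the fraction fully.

EeAaSSNn gametes: EASN×2, EASn×2, EaSN×2, EaSn×2, eASN×2, eASn×2, eaSN×2, eaSn×2
EEAaSsNN gametes: EASN×4, EAsN×4, EaSN×4, EasN×4
EeAaSSNn×EEAaSsNN grid (16·16=256): EEAASSNN=8 EEAASSNn=8 EEAASsNN=8 EEAASsNn=8 EEAaSSNN=16 EEAaSSNn=16 EEAaSsNN=16 EEAaSsNn=16 EEaaSSNN=8 EEaaSSNn=8 EEaaSsNN=8 EEaaSsNn=8 EeAASSNN=8 EeAASSNn=8 EeAASsNN=8 EeAASsNn=8 EeAaSSNN=16 EeAaSSNn=16 EeAaSsNN=16 EeAaSsNn=16 EeaaSSNN=8 EeaaSSNn=8 EeaaSsNN=8 EeaaSsNn=8
EeaaSsNn hits 8/256; gcd=8; 8÷8/256÷8 = 1/32

P(EeaaSsNn) = 1/32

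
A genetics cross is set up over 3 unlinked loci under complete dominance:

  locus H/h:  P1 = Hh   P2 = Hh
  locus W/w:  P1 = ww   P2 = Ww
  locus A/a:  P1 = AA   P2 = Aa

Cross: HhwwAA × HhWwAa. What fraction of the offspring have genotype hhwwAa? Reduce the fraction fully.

P(hhwwAa) = 1/16

HhwwAA gametes: HwA×4, hwA×4
HhWwAa gametes: HWA×1, HWa×1, HwA×1, Hwa×1, hWA×1, hWa×1, hwA×1, hwa×1
HhwwAA×HhWwAa grid (8·8=64): HHWwAA=4 HHWwAa=4 HHwwAA=4 HHwwAa=4 HhWwAA=8 HhWwAa=8 HhwwAA=8 HhwwAa=8 hhWwAA=4 hhWwAa=4 hhwwAA=4 hhwwAa=4
hhwwAa hits 4/64; gcd=4; 4÷4/64÷4 = 1/16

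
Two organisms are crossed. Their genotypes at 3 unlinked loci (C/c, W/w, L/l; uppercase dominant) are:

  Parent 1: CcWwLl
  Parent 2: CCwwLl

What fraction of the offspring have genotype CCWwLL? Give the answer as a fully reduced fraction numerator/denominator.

CcWwLl gametes: CWL×1, CWl×1, CwL×1, Cwl×1, cWL×1, cWl×1, cwL×1, cwl×1
CCwwLl gametes: CwL×4, Cwl×4
CcWwLl×CCwwLl grid (8·8=64): CCWwLL=4 CCWwLl=8 CCWwll=4 CCwwLL=4 CCwwLl=8 CCwwll=4 CcWwLL=4 CcWwLl=8 CcWwll=4 CcwwLL=4 CcwwLl=8 Ccwwll=4
CCWwLL hits 4/64; gcd=4; 4÷4/64÷4 = 1/16

P(CCWwLL) = 1/16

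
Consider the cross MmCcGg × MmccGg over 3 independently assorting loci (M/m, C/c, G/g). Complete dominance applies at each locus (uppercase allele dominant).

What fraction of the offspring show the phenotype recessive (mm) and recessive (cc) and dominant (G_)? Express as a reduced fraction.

MmCcGg gametes: MCG×1, MCg×1, McG×1, Mcg×1, mCG×1, mCg×1, mcG×1, mcg×1
MmccGg gametes: McG×2, Mcg×2, mcG×2, mcg×2
MmCcGg×MmccGg grid (8·8=64): MMCcGG=2 MMCcGg=4 MMCcgg=2 MMccGG=2 MMccGg=4 MMccgg=2 MmCcGG=4 MmCcGg=8 MmCcgg=4 MmccGG=4 MmccGg=8 Mmccgg=4 mmCcGG=2 mmCcGg=4 mmCcgg=2 mmccGG=2 mmccGg=4 mmccgg=2
mm cc G_ hits 6/64; gcd=2; 6÷2/64÷2 = 3/32

P(mm cc G_) = 3/32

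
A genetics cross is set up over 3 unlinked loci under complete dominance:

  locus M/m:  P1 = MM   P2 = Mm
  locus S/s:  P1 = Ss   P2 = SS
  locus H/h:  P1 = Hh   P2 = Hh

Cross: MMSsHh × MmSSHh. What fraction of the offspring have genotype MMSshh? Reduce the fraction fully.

P(MMSshh) = 1/16

MMSsHh gametes: MSH×2, MSh×2, MsH×2, Msh×2
MmSSHh gametes: MSH×2, MSh×2, mSH×2, mSh×2
MMSsHh×MmSSHh grid (8·8=64): MMSSHH=4 MMSSHh=8 MMSShh=4 MMSsHH=4 MMSsHh=8 MMSshh=4 MmSSHH=4 MmSSHh=8 MmSShh=4 MmSsHH=4 MmSsHh=8 MmSshh=4
MMSshh hits 4/64; gcd=4; 4÷4/64÷4 = 1/16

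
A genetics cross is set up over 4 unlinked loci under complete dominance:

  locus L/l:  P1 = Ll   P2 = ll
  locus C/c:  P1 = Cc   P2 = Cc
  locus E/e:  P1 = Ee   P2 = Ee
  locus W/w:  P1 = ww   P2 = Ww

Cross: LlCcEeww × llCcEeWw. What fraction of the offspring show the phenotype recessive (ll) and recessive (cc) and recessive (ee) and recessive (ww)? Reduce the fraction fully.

P(ll cc ee ww) = 1/64

LlCcEeww gametes: LCEw×2, LCew×2, LcEw×2, Lcew×2, lCEw×2, lCew×2, lcEw×2, lcew×2
llCcEeWw gametes: lCEW×2, lCEw×2, lCeW×2, lCew×2, lcEW×2, lcEw×2, lceW×2, lcew×2
LlCcEeww×llCcEeWw grid (16·16=256): LlCCEEWw=4 LlCCEEww=4 LlCCEeWw=8 LlCCEeww=8 LlCCeeWw=4 LlCCeeww=4 LlCcEEWw=8 LlCcEEww=8 LlCcEeWw=16 LlCcEeww=16 LlCceeWw=8 LlCceeww=8 LlccEEWw=4 LlccEEww=4 LlccEeWw=8 LlccEeww=8 LlcceeWw=4 Llcceeww=4 llCCEEWw=4 llCCEEww=4 llCCEeWw=8 llCCEeww=8 llCCeeWw=4 llCCeeww=4 llCcEEWw=8 llCcEEww=8 llCcEeWw=16 llCcEeww=16 llCceeWw=8 llCceeww=8 llccEEWw=4 llccEEww=4 llccEeWw=8 llccEeww=8 llcceeWw=4 llcceeww=4
ll cc ee ww hits 4/256; gcd=4; 4÷4/256÷4 = 1/64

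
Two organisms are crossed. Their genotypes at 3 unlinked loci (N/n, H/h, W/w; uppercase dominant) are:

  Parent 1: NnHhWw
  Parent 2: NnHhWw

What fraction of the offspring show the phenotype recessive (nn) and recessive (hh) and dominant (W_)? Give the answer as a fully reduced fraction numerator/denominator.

NnHhWw gametes: NHW×1, NHw×1, NhW×1, Nhw×1, nHW×1, nHw×1, nhW×1, nhw×1
NnHhWw gametes: NHW×1, NHw×1, NhW×1, Nhw×1, nHW×1, nHw×1, nhW×1, nhw×1
NnHhWw×NnHhWw grid (8·8=64): NNHHWW=1 NNHHWw=2 NNHHww=1 NNHhWW=2 NNHhWw=4 NNHhww=2 NNhhWW=1 NNhhWw=2 NNhhww=1 NnHHWW=2 NnHHWw=4 NnHHww=2 NnHhWW=4 NnHhWw=8 NnHhww=4 NnhhWW=2 NnhhWw=4 Nnhhww=2 nnHHWW=1 nnHHWw=2 nnHHww=1 nnHhWW=2 nnHhWw=4 nnHhww=2 nnhhWW=1 nnhhWw=2 nnhhww=1
nn hh W_ hits 3/64; gcd=1; 3÷1/64÷1 = 3/64

P(nn hh W_) = 3/64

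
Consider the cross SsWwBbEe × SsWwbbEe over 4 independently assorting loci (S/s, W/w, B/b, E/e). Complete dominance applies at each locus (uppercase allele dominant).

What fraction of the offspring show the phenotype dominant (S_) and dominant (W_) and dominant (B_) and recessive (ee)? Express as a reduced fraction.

P(S_ W_ B_ ee) = 9/128

SsWwBbEe gametes: SWBE×1, SWBe×1, SWbE×1, SWbe×1, SwBE×1, SwBe×1, SwbE×1, Swbe×1, sWBE×1, sWBe×1, sWbE×1, sWbe×1, swBE×1, swBe×1, swbE×1, swbe×1
SsWwbbEe gametes: SWbE×2, SWbe×2, SwbE×2, Swbe×2, sWbE×2, sWbe×2, swbE×2, swbe×2
SsWwBbEe×SsWwbbEe grid (16·16=256): SSWWBbEE=2 SSWWBbEe=4 SSWWBbee=2 SSWWbbEE=2 SSWWbbEe=4 SSWWbbee=2 SSWwBbEE=4 SSWwBbEe=8 SSWwBbee=4 SSWwbbEE=4 SSWwbbEe=8 SSWwbbee=4 SSwwBbEE=2 SSwwBbEe=4 SSwwBbee=2 SSwwbbEE=2 SSwwbbEe=4 SSwwbbee=2 SsWWBbEE=4 SsWWBbEe=8 SsWWBbee=4 SsWWbbEE=4 SsWWbbEe=8 SsWWbbee=4 SsWwBbEE=8 SsWwBbEe=16 SsWwBbee=8 SsWwbbEE=8 SsWwbbEe=16 SsWwbbee=8 SswwBbEE=4 SswwBbEe=8 SswwBbee=4 SswwbbEE=4 SswwbbEe=8 Sswwbbee=4 ssWWBbEE=2 ssWWBbEe=4 ssWWBbee=2 ssWWbbEE=2 ssWWbbEe=4 ssWWbbee=2 ssWwBbEE=4 ssWwBbEe=8 ssWwBbee=4 ssWwbbEE=4 ssWwbbEe=8 ssWwbbee=4 sswwBbEE=2 sswwBbEe=4 sswwBbee=2 sswwbbEE=2 sswwbbEe=4 sswwbbee=2
S_ W_ B_ ee hits 18/256; gcd=2; 18÷2/256÷2 = 9/128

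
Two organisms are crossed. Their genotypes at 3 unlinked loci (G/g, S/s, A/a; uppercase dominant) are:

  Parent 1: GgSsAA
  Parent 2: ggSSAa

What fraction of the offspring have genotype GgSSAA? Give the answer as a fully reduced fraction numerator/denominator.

P(GgSSAA) = 1/8

GgSsAA gametes: GSA×2, GsA×2, gSA×2, gsA×2
ggSSAa gametes: gSA×4, gSa×4
GgSsAA×ggSSAa grid (8·8=64): GgSSAA=8 GgSSAa=8 GgSsAA=8 GgSsAa=8 ggSSAA=8 ggSSAa=8 ggSsAA=8 ggSsAa=8
GgSSAA hits 8/64; gcd=8; 8÷8/64÷8 = 1/8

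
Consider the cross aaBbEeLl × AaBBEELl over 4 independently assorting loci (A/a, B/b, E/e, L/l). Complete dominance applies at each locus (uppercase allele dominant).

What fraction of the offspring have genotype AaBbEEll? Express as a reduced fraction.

aaBbEeLl gametes: aBEL×2, aBEl×2, aBeL×2, aBel×2, abEL×2, abEl×2, abeL×2, abel×2
AaBBEELl gametes: ABEL×4, ABEl×4, aBEL×4, aBEl×4
aaBbEeLl×AaBBEELl grid (16·16=256): AaBBEELL=8 AaBBEELl=16 AaBBEEll=8 AaBBEeLL=8 AaBBEeLl=16 AaBBEell=8 AaBbEELL=8 AaBbEELl=16 AaBbEEll=8 AaBbEeLL=8 AaBbEeLl=16 AaBbEell=8 aaBBEELL=8 aaBBEELl=16 aaBBEEll=8 aaBBEeLL=8 aaBBEeLl=16 aaBBEell=8 aaBbEELL=8 aaBbEELl=16 aaBbEEll=8 aaBbEeLL=8 aaBbEeLl=16 aaBbEell=8
AaBbEEll hits 8/256; gcd=8; 8÷8/256÷8 = 1/32

P(AaBbEEll) = 1/32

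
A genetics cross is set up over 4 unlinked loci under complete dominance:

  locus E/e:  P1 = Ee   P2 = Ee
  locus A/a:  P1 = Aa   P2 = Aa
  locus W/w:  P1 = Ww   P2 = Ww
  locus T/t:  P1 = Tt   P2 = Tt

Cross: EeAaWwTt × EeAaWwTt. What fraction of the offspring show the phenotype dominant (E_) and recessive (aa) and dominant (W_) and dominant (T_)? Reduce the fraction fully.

EeAaWwTt gametes: EAWT×1, EAWt×1, EAwT×1, EAwt×1, EaWT×1, EaWt×1, EawT×1, Eawt×1, eAWT×1, eAWt×1, eAwT×1, eAwt×1, eaWT×1, eaWt×1, eawT×1, eawt×1
EeAaWwTt gametes: EAWT×1, EAWt×1, EAwT×1, EAwt×1, EaWT×1, EaWt×1, EawT×1, Eawt×1, eAWT×1, eAWt×1, eAwT×1, eAwt×1, eaWT×1, eaWt×1, eawT×1, eawt×1
EeAaWwTt×EeAaWwTt grid (16·16=256): EEAAWWTT=1 EEAAWWTt=2 EEAAWWtt=1 EEAAWwTT=2 EEAAWwTt=4 EEAAWwtt=2 EEAAwwTT=1 EEAAwwTt=2 EEAAwwtt=1 EEAaWWTT=2 EEAaWWTt=4 EEAaWWtt=2 EEAaWwTT=4 EEAaWwTt=8 EEAaWwtt=4 EEAawwTT=2 EEAawwTt=4 EEAawwtt=2 EEaaWWTT=1 EEaaWWTt=2 EEaaWWtt=1 EEaaWwTT=2 EEaaWwTt=4 EEaaWwtt=2 EEaawwTT=1 EEaawwTt=2 EEaawwtt=1 EeAAWWTT=2 EeAAWWTt=4 EeAAWWtt=2 EeAAWwTT=4 EeAAWwTt=8 EeAAWwtt=4 EeAAwwTT=2 EeAAwwTt=4 EeAAwwtt=2 EeAaWWTT=4 EeAaWWTt=8 EeAaWWtt=4 EeAaWwTT=8 EeAaWwTt=16 EeAaWwtt=8 EeAawwTT=4 EeAawwTt=8 EeAawwtt=4 EeaaWWTT=2 EeaaWWTt=4 EeaaWWtt=2 EeaaWwTT=4 EeaaWwTt=8 EeaaWwtt=4 EeaawwTT=2 EeaawwTt=4 Eeaawwtt=2 eeAAWWTT=1 eeAAWWTt=2 eeAAWWtt=1 eeAAWwTT=2 eeAAWwTt=4 eeAAWwtt=2 eeAAwwTT=1 eeAAwwTt=2 eeAAwwtt=1 eeAaWWTT=2 eeAaWWTt=4 eeAaWWtt=2 eeAaWwTT=4 eeAaWwTt=8 eeAaWwtt=4 eeAawwTT=2 eeAawwTt=4 eeAawwtt=2 eeaaWWTT=1 eeaaWWTt=2 eeaaWWtt=1 eeaaWwTT=2 eeaaWwTt=4 eeaaWwtt=2 eeaawwTT=1 eeaawwTt=2 eeaawwtt=1
E_ aa W_ T_ hits 27/256; gcd=1; 27÷1/256÷1 = 27/256

P(E_ aa W_ T_) = 27/256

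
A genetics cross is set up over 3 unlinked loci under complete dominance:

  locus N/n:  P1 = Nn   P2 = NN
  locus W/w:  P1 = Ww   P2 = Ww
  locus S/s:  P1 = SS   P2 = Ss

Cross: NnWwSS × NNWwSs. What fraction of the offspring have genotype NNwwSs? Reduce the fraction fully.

P(NNwwSs) = 1/16

NnWwSS gametes: NWS×2, NwS×2, nWS×2, nwS×2
NNWwSs gametes: NWS×2, NWs×2, NwS×2, Nws×2
NnWwSS×NNWwSs grid (8·8=64): NNWWSS=4 NNWWSs=4 NNWwSS=8 NNWwSs=8 NNwwSS=4 NNwwSs=4 NnWWSS=4 NnWWSs=4 NnWwSS=8 NnWwSs=8 NnwwSS=4 NnwwSs=4
NNwwSs hits 4/64; gcd=4; 4÷4/64÷4 = 1/16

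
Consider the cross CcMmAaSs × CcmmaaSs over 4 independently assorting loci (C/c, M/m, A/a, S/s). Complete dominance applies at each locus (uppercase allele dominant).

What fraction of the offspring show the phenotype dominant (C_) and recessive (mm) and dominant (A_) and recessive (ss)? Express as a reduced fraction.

P(C_ mm A_ ss) = 3/64

CcMmAaSs gametes: CMAS×1, CMAs×1, CMaS×1, CMas×1, CmAS×1, CmAs×1, CmaS×1, Cmas×1, cMAS×1, cMAs×1, cMaS×1, cMas×1, cmAS×1, cmAs×1, cmaS×1, cmas×1
CcmmaaSs gametes: CmaS×4, Cmas×4, cmaS×4, cmas×4
CcMmAaSs×CcmmaaSs grid (16·16=256): CCMmAaSS=4 CCMmAaSs=8 CCMmAass=4 CCMmaaSS=4 CCMmaaSs=8 CCMmaass=4 CCmmAaSS=4 CCmmAaSs=8 CCmmAass=4 CCmmaaSS=4 CCmmaaSs=8 CCmmaass=4 CcMmAaSS=8 CcMmAaSs=16 CcMmAass=8 CcMmaaSS=8 CcMmaaSs=16 CcMmaass=8 CcmmAaSS=8 CcmmAaSs=16 CcmmAass=8 CcmmaaSS=8 CcmmaaSs=16 Ccmmaass=8 ccMmAaSS=4 ccMmAaSs=8 ccMmAass=4 ccMmaaSS=4 ccMmaaSs=8 ccMmaass=4 ccmmAaSS=4 ccmmAaSs=8 ccmmAass=4 ccmmaaSS=4 ccmmaaSs=8 ccmmaass=4
C_ mm A_ ss hits 12/256; gcd=4; 12÷4/256÷4 = 3/64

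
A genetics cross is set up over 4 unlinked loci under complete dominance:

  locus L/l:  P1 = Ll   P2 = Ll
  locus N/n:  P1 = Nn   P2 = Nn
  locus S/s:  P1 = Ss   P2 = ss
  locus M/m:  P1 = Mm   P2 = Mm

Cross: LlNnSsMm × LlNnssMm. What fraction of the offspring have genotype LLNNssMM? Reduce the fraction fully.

P(LLNNssMM) = 1/128

LlNnSsMm gametes: LNSM×1, LNSm×1, LNsM×1, LNsm×1, LnSM×1, LnSm×1, LnsM×1, Lnsm×1, lNSM×1, lNSm×1, lNsM×1, lNsm×1, lnSM×1, lnSm×1, lnsM×1, lnsm×1
LlNnssMm gametes: LNsM×2, LNsm×2, LnsM×2, Lnsm×2, lNsM×2, lNsm×2, lnsM×2, lnsm×2
LlNnSsMm×LlNnssMm grid (16·16=256): LLNNSsMM=2 LLNNSsMm=4 LLNNSsmm=2 LLNNssMM=2 LLNNssMm=4 LLNNssmm=2 LLNnSsMM=4 LLNnSsMm=8 LLNnSsmm=4 LLNnssMM=4 LLNnssMm=8 LLNnssmm=4 LLnnSsMM=2 LLnnSsMm=4 LLnnSsmm=2 LLnnssMM=2 LLnnssMm=4 LLnnssmm=2 LlNNSsMM=4 LlNNSsMm=8 LlNNSsmm=4 LlNNssMM=4 LlNNssMm=8 LlNNssmm=4 LlNnSsMM=8 LlNnSsMm=16 LlNnSsmm=8 LlNnssMM=8 LlNnssMm=16 LlNnssmm=8 LlnnSsMM=4 LlnnSsMm=8 LlnnSsmm=4 LlnnssMM=4 LlnnssMm=8 Llnnssmm=4 llNNSsMM=2 llNNSsMm=4 llNNSsmm=2 llNNssMM=2 llNNssMm=4 llNNssmm=2 llNnSsMM=4 llNnSsMm=8 llNnSsmm=4 llNnssMM=4 llNnssMm=8 llNnssmm=4 llnnSsMM=2 llnnSsMm=4 llnnSsmm=2 llnnssMM=2 llnnssMm=4 llnnssmm=2
LLNNssMM hits 2/256; gcd=2; 2÷2/256÷2 = 1/128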